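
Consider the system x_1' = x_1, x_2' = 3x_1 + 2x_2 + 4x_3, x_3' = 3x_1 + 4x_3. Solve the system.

Coefficient matrix A = [[1, 0, 0], [3, 2, 4], [3, 0, 4]].
det(A - λI) = 0 gives eigenvalues λ = 2, 1, 4.
For λ=2: eigenvector (0,-1,0).
For λ=1: eigenvector (1,1,-1).
For λ=4: eigenvector (0,2,1).
General solution: C_1e^(2t)(0,-1,0) + C_2e^(t)(1,1,-1) + C_3e^(4t)(0,2,1).

x_1(t) = C_2e^(t), x_2(t) = -C_1e^(2t) + C_2e^(t) + 2C_3e^(4t), x_3(t) = -C_2e^(t) + C_3e^(4t)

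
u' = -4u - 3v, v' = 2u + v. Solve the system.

Coefficient matrix A = [[-4, -3], [2, 1]].
Characteristic polynomial det(A - λI) = λ^2 + 3λ + 2 = 0.
Eigenvalues λ = -1, -2.
For λ=-1: (A-λI) row 1 is [-3, -3], so an eigenvector is (-1, 1).
For λ=-2: (A-λI) row 1 is [-2, -3], so an eigenvector is (3, -2).
General solution: K_1e^(-t)(-1,1) + K_2e^(-2t)(3,-2).

u(t) = -K_1e^(-t) + 3K_2e^(-2t), v(t) = K_1e^(-t) - 2K_2e^(-2t)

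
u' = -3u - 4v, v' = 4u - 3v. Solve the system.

Coefficient matrix A = [[-3, -4], [4, -3]].
Characteristic polynomial det(A - λI) = λ^2 + 6λ + 25 = 0.
Eigenvalues λ = -3 ± 4i (complex conjugate pair).
For λ=-3+4i: an eigenvector is (0,1) - i(-1,0) = (0 + i, 1).
A real fundamental pair from Re and Im of e^((-3+4i)t)v: X_1 = e^(-3t)(cos(4t)·(0,1) + sin(4t)·(-1,0)), X_2 = e^(-3t)(sin(4t)·(0,1) - cos(4t)·(-1,0)).
General solution: c_1X_1 + c_2X_2.

u(t) = -c_1e^(-3t)sin(4t) + c_2e^(-3t)cos(4t), v(t) = c_1e^(-3t)cos(4t) + c_2e^(-3t)sin(4t)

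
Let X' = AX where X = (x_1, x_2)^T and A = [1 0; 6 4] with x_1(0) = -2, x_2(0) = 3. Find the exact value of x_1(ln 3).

-6

A = [[1,0],[6,4]]; eigenvalues λ = 4, 1.
Eigenvectors: (0,-1) for λ=4, (-1,2) for λ=1.
From the initial condition, c_1 = 1, c_2 = 2.
x_1(ln 3) = (1)(3^4)(0) + (2)(3^1)(-1) = -6.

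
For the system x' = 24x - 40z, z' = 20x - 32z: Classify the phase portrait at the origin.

A = [[24,-40],[20,-32]]; det(A-λI) = λ^2 + 8λ + 32.
λ = -4 ± 4i: negative real part.

stable spiral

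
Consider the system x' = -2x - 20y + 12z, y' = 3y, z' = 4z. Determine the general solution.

Coefficient matrix A = [[-2, -20, 12], [0, 3, 0], [0, 0, 4]].
det(A - λI) = 0 gives eigenvalues λ = 4, 3, -2.
For λ=4: eigenvector (2,0,1).
For λ=3: eigenvector (-4,1,0).
For λ=-2: eigenvector (1,0,0).
General solution: C_1e^(4t)(2,0,1) + C_2e^(3t)(-4,1,0) + C_3e^(-2t)(1,0,0).

x(t) = 2C_1e^(4t) - 4C_2e^(3t) + C_3e^(-2t), y(t) = C_2e^(3t), z(t) = C_1e^(4t)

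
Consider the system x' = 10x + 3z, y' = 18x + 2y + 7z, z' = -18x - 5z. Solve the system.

x(t) = C_1e^(4t) - C_3e^(t), y(t) = 2C_1e^(4t) + C_2e^(2t) - 3C_3e^(t), z(t) = -2C_1e^(4t) + 3C_3e^(t)

Coefficient matrix A = [[10, 0, 3], [18, 2, 7], [-18, 0, -5]].
det(A - λI) = 0 gives eigenvalues λ = 4, 2, 1.
For λ=4: eigenvector (1,2,-2).
For λ=2: eigenvector (0,1,0).
For λ=1: eigenvector (-1,-3,3).
General solution: C_1e^(4t)(1,2,-2) + C_2e^(2t)(0,1,0) + C_3e^(t)(-1,-3,3).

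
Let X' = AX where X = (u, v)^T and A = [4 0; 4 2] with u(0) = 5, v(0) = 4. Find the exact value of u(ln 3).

A = [[4,0],[4,2]]; eigenvalues λ = 2, 4.
Eigenvectors: (0,1) for λ=2, (1,2) for λ=4.
From the initial condition, c_1 = -6, c_2 = 5.
u(ln 3) = (-6)(3^2)(0) + (5)(3^4)(1) = 405.

405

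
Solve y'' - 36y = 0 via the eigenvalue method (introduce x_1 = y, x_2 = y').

Let x_1 = y, x_2 = y'. Then x_1' = x_2 and x_2' = 36x_1.
A = [[0,1],[36,0]]; det(A-λI) = λ^2 - 36.
Eigenvalues λ = 6, -6 with eigenvectors (1,6), (1,-6).

y(t) = c_1e^(6t) + c_2e^(-6t)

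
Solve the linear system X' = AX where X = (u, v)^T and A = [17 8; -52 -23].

u(t) = C_1e^(-3t)sin(4t) + C_1e^(-3t)cos(4t) + C_2e^(-3t)sin(4t) - C_2e^(-3t)cos(4t), v(t) = -3C_1e^(-3t)sin(4t) - 2C_1e^(-3t)cos(4t) - 2C_2e^(-3t)sin(4t) + 3C_2e^(-3t)cos(4t)

Coefficient matrix A = [[17, 8], [-52, -23]].
Characteristic polynomial det(A - λI) = λ^2 + 6λ + 25 = 0.
Eigenvalues λ = -3 ± 4i (complex conjugate pair).
For λ=-3+4i: an eigenvector is (1,-2) - i(1,-3) = (1 - i, -2 + 3i).
A real fundamental pair from Re and Im of e^((-3+4i)t)v: X_1 = e^(-3t)(cos(4t)·(1,-2) + sin(4t)·(1,-3)), X_2 = e^(-3t)(sin(4t)·(1,-2) - cos(4t)·(1,-3)).
General solution: C_1X_1 + C_2X_2.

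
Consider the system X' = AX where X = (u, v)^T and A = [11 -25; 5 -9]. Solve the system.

Coefficient matrix A = [[11, -25], [5, -9]].
Characteristic polynomial det(A - λI) = λ^2 - 2λ + 26 = 0.
Eigenvalues λ = 1 ± 5i (complex conjugate pair).
For λ=1+5i: an eigenvector is (2,1) - i(-1,0) = (2 + i, 1).
A real fundamental pair from Re and Im of e^((1+5i)t)v: X_1 = e^(t)(cos(5t)·(2,1) + sin(5t)·(-1,0)), X_2 = e^(t)(sin(5t)·(2,1) - cos(5t)·(-1,0)).
General solution: K_1X_1 + K_2X_2.

u(t) = -K_1e^(t)sin(5t) + 2K_1e^(t)cos(5t) + 2K_2e^(t)sin(5t) + K_2e^(t)cos(5t), v(t) = K_1e^(t)cos(5t) + K_2e^(t)sin(5t)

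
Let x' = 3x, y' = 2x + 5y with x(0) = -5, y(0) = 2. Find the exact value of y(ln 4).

A = [[3,0],[2,5]]; eigenvalues λ = 5, 3.
Eigenvectors: (0,1) for λ=5, (1,-1) for λ=3.
From the initial condition, c_1 = -3, c_2 = -5.
y(ln 4) = (-3)(4^5)(1) + (-5)(4^3)(-1) = -2752.

-2752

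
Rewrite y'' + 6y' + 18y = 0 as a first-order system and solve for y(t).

Let x_1 = y, x_2 = y'. Then x_1' = x_2 and x_2' = -18x_1 - 6x_2.
A = [[0,1],[-18,-6]]; det(A-λI) = λ^2 + 6λ + 18.
Eigenvalues λ = -3 ± 3i.

y(t) = C_1e^(-3t)cos(3t) + C_2e^(-3t)sin(3t)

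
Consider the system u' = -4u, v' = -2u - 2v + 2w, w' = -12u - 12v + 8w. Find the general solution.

Coefficient matrix A = [[-4, 0, 0], [-2, -2, 2], [-12, -12, 8]].
det(A - λI) = 0 gives eigenvalues λ = 2, 4, -4.
For λ=2: eigenvector (0,-1,-2).
For λ=4: eigenvector (0,1,3).
For λ=-4: eigenvector (1,0,1).
General solution: C_1e^(2t)(0,-1,-2) + C_2e^(4t)(0,1,3) + C_3e^(-4t)(1,0,1).

u(t) = C_3e^(-4t), v(t) = -C_1e^(2t) + C_2e^(4t), w(t) = -2C_1e^(2t) + 3C_2e^(4t) + C_3e^(-4t)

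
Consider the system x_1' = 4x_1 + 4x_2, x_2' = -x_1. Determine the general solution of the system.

x_1(t) = -2c_1e^(2t) - 2c_2te^(2t) - c_2e^(2t), x_2(t) = c_1e^(2t) + c_2te^(2t)

Coefficient matrix A = [[4, 4], [-1, 0]].
Characteristic polynomial det(A - λI) = λ^2 - 4λ + 4 = 0.
Single eigenvalue λ = 2 with algebraic multiplicity 2.
Eigenvector v = (-2,1); generalized eigenvector w with (A-λI)w=v is (-1,0).
General solution: e^(2t)[c_1·v + c_2·(t·v + w)].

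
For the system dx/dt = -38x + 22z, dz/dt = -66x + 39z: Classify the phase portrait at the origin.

saddle

A = [[-38,22],[-66,39]]; det(A-λI) = λ^2 - λ - 30.
λ = 6, -5: opposite signs.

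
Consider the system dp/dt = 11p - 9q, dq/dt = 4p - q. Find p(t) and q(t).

Coefficient matrix A = [[11, -9], [4, -1]].
Characteristic polynomial det(A - λI) = λ^2 - 10λ + 25 = 0.
Single eigenvalue λ = 5 with algebraic multiplicity 2.
Eigenvector v = (3,2); generalized eigenvector w with (A-λI)w=v is (2,1).
General solution: e^(5t)[K_1·v + K_2·(t·v + w)].

p(t) = 3K_1e^(5t) + 3K_2te^(5t) + 2K_2e^(5t), q(t) = 2K_1e^(5t) + 2K_2te^(5t) + K_2e^(5t)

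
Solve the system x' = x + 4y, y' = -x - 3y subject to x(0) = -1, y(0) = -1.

x(t) = -6te^(-t) - e^(-t), y(t) = 3te^(-t) - e^(-t)

Coefficient matrix A = [[1, 4], [-1, -3]].
Characteristic polynomial det(A - λI) = λ^2 + 2λ + 1 = 0.
Single eigenvalue λ = -1 with algebraic multiplicity 2.
Eigenvector v = (2,-1); generalized eigenvector w with (A-λI)w=v is (-1,1).
General solution: e^(-t)[C_1·v + C_2·(t·v + w)].
Applying x(0)=-1, y(0)=-1 gives C_1=-2, C_2=-3.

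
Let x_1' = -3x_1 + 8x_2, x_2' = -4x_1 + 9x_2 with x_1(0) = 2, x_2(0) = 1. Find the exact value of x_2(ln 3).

3

A = [[-3,8],[-4,9]]; eigenvalues λ = 5, 1.
Eigenvectors: (1,1) for λ=5, (-2,-1) for λ=1.
From the initial condition, c_1 = 0, c_2 = -1.
x_2(ln 3) = (0)(3^5)(1) + (-1)(3^1)(-1) = 3.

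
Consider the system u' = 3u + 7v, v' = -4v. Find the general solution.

Coefficient matrix A = [[3, 7], [0, -4]].
Characteristic polynomial det(A - λI) = λ^2 + λ - 12 = 0.
Eigenvalues λ = -4, 3.
For λ=-4: (A-λI) row 1 is [7, 7], so an eigenvector is (1, -1).
For λ=3: (A-λI) row 1 is [0, 7], so an eigenvector is (-1, 0).
General solution: K_1e^(-4t)(1,-1) + K_2e^(3t)(-1,0).

u(t) = K_1e^(-4t) - K_2e^(3t), v(t) = -K_1e^(-4t)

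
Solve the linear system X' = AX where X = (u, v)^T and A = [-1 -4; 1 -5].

Coefficient matrix A = [[-1, -4], [1, -5]].
Characteristic polynomial det(A - λI) = λ^2 + 6λ + 9 = 0.
Single eigenvalue λ = -3 with algebraic multiplicity 2.
Eigenvector v = (-2,-1); generalized eigenvector w with (A-λI)w=v is (-3,-1).
General solution: e^(-3t)[C_1·v + C_2·(t·v + w)].

u(t) = -2C_1e^(-3t) - 2C_2te^(-3t) - 3C_2e^(-3t), v(t) = -C_1e^(-3t) - C_2te^(-3t) - C_2e^(-3t)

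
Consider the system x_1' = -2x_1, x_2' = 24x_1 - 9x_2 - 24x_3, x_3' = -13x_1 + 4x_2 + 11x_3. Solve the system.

Coefficient matrix A = [[-2, 0, 0], [24, -9, -24], [-13, 4, 11]].
det(A - λI) = 0 gives eigenvalues λ = -2, -1, 3.
For λ=-2: eigenvector (1,0,1).
For λ=-1: eigenvector (0,3,-1).
For λ=3: eigenvector (0,-2,1).
General solution: c_1e^(-2t)(1,0,1) + c_2e^(-t)(0,3,-1) + c_3e^(3t)(0,-2,1).

x_1(t) = c_1e^(-2t), x_2(t) = 3c_2e^(-t) - 2c_3e^(3t), x_3(t) = c_1e^(-2t) - c_2e^(-t) + c_3e^(3t)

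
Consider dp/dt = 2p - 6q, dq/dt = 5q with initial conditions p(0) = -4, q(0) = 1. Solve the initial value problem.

p(t) = -2e^(5t) - 2e^(2t), q(t) = e^(5t)

Coefficient matrix A = [[2, -6], [0, 5]].
Characteristic polynomial det(A - λI) = λ^2 - 7λ + 10 = 0.
Eigenvalues λ = 5, 2.
For λ=5: (A-λI) row 1 is [-3, -6], so an eigenvector is (2, -1).
For λ=2: (A-λI) row 1 is [0, -6], so an eigenvector is (-1, 0).
General solution: K_1e^(5t)(2,-1) + K_2e^(2t)(-1,0).
Applying p(0)=-4, q(0)=1 gives K_1=-1, K_2=2.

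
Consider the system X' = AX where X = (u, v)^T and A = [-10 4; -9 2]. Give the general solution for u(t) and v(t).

Coefficient matrix A = [[-10, 4], [-9, 2]].
Characteristic polynomial det(A - λI) = λ^2 + 8λ + 16 = 0.
Single eigenvalue λ = -4 with algebraic multiplicity 2.
Eigenvector v = (2,3); generalized eigenvector w with (A-λI)w=v is (1,2).
General solution: e^(-4t)[C_1·v + C_2·(t·v + w)].

u(t) = 2C_1e^(-4t) + 2C_2te^(-4t) + C_2e^(-4t), v(t) = 3C_1e^(-4t) + 3C_2te^(-4t) + 2C_2e^(-4t)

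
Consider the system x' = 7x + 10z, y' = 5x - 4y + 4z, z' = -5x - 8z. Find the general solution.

x(t) = -2c_1e^(2t) - c_3e^(-3t), y(t) = -c_1e^(2t) + c_2e^(-4t) - c_3e^(-3t), z(t) = c_1e^(2t) + c_3e^(-3t)

Coefficient matrix A = [[7, 0, 10], [5, -4, 4], [-5, 0, -8]].
det(A - λI) = 0 gives eigenvalues λ = 2, -4, -3.
For λ=2: eigenvector (-2,-1,1).
For λ=-4: eigenvector (0,1,0).
For λ=-3: eigenvector (-1,-1,1).
General solution: c_1e^(2t)(-2,-1,1) + c_2e^(-4t)(0,1,0) + c_3e^(-3t)(-1,-1,1).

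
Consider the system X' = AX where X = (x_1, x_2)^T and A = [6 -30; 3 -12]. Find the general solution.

x_1(t) = 3C_1e^(-3t)sin(3t) + C_1e^(-3t)cos(3t) + C_2e^(-3t)sin(3t) - 3C_2e^(-3t)cos(3t), x_2(t) = C_1e^(-3t)sin(3t) - C_2e^(-3t)cos(3t)

Coefficient matrix A = [[6, -30], [3, -12]].
Characteristic polynomial det(A - λI) = λ^2 + 6λ + 18 = 0.
Eigenvalues λ = -3 ± 3i (complex conjugate pair).
For λ=-3+3i: an eigenvector is (1,0) - i(3,1) = (1 - 3i, 0 - i).
A real fundamental pair from Re and Im of e^((-3+3i)t)v: X_1 = e^(-3t)(cos(3t)·(1,0) + sin(3t)·(3,1)), X_2 = e^(-3t)(sin(3t)·(1,0) - cos(3t)·(3,1)).
General solution: C_1X_1 + C_2X_2.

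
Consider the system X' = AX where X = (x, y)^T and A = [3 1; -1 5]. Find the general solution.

x(t) = C_1e^(4t) + C_2te^(4t) - 2C_2e^(4t), y(t) = C_1e^(4t) + C_2te^(4t) - C_2e^(4t)

Coefficient matrix A = [[3, 1], [-1, 5]].
Characteristic polynomial det(A - λI) = λ^2 - 8λ + 16 = 0.
Single eigenvalue λ = 4 with algebraic multiplicity 2.
Eigenvector v = (1,1); generalized eigenvector w with (A-λI)w=v is (-2,-1).
General solution: e^(4t)[C_1·v + C_2·(t·v + w)].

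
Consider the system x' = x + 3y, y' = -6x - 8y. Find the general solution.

x(t) = C_1e^(-5t) - C_2e^(-2t), y(t) = -2C_1e^(-5t) + C_2e^(-2t)

Coefficient matrix A = [[1, 3], [-6, -8]].
Characteristic polynomial det(A - λI) = λ^2 + 7λ + 10 = 0.
Eigenvalues λ = -5, -2.
For λ=-5: (A-λI) row 1 is [6, 3], so an eigenvector is (1, -2).
For λ=-2: (A-λI) row 1 is [3, 3], so an eigenvector is (-1, 1).
General solution: C_1e^(-5t)(1,-2) + C_2e^(-2t)(-1,1).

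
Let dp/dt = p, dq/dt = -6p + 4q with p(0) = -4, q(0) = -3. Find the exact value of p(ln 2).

A = [[1,0],[-6,4]]; eigenvalues λ = 1, 4.
Eigenvectors: (1,2) for λ=1, (0,1) for λ=4.
From the initial condition, c_1 = -4, c_2 = 5.
p(ln 2) = (-4)(2^1)(1) + (5)(2^4)(0) = -8.

-8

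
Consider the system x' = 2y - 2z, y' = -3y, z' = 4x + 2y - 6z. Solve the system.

Coefficient matrix A = [[0, 2, -2], [0, -3, 0], [4, 2, -6]].
det(A - λI) = 0 gives eigenvalues λ = -4, -3, -2.
For λ=-4: eigenvector (-1,0,-2).
For λ=-3: eigenvector (-2,1,-2).
For λ=-2: eigenvector (1,0,1).
General solution: K_1e^(-4t)(-1,0,-2) + K_2e^(-3t)(-2,1,-2) + K_3e^(-2t)(1,0,1).

x(t) = -K_1e^(-4t) - 2K_2e^(-3t) + K_3e^(-2t), y(t) = K_2e^(-3t), z(t) = -2K_1e^(-4t) - 2K_2e^(-3t) + K_3e^(-2t)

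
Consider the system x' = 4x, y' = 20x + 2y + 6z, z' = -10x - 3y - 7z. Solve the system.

x(t) = C_1e^(4t), y(t) = 4C_1e^(4t) - C_2e^(-4t) - 2C_3e^(-t), z(t) = -2C_1e^(4t) + C_2e^(-4t) + C_3e^(-t)

Coefficient matrix A = [[4, 0, 0], [20, 2, 6], [-10, -3, -7]].
det(A - λI) = 0 gives eigenvalues λ = 4, -4, -1.
For λ=4: eigenvector (1,4,-2).
For λ=-4: eigenvector (0,-1,1).
For λ=-1: eigenvector (0,-2,1).
General solution: C_1e^(4t)(1,4,-2) + C_2e^(-4t)(0,-1,1) + C_3e^(-t)(0,-2,1).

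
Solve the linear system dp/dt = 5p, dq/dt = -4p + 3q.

p(t) = C_1e^(5t), q(t) = -2C_1e^(5t) - C_2e^(3t)

Coefficient matrix A = [[5, 0], [-4, 3]].
Characteristic polynomial det(A - λI) = λ^2 - 8λ + 15 = 0.
Eigenvalues λ = 5, 3.
For λ=5: (A-λI) row 2 is [-4, -2], so an eigenvector is (1, -2).
For λ=3: (A-λI) row 1 is [2, 0], so an eigenvector is (0, -1).
General solution: C_1e^(5t)(1,-2) + C_2e^(3t)(0,-1).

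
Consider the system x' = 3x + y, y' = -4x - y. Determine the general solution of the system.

x(t) = C_1e^(t) + C_2te^(t) + C_2e^(t), y(t) = -2C_1e^(t) - 2C_2te^(t) - C_2e^(t)

Coefficient matrix A = [[3, 1], [-4, -1]].
Characteristic polynomial det(A - λI) = λ^2 - 2λ + 1 = 0.
Single eigenvalue λ = 1 with algebraic multiplicity 2.
Eigenvector v = (1,-2); generalized eigenvector w with (A-λI)w=v is (1,-1).
General solution: e^(t)[C_1·v + C_2·(t·v + w)].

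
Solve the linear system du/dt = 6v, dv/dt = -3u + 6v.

Coefficient matrix A = [[0, 6], [-3, 6]].
Characteristic polynomial det(A - λI) = λ^2 - 6λ + 18 = 0.
Eigenvalues λ = 3 ± 3i (complex conjugate pair).
For λ=3+3i: an eigenvector is (-1,0) - i(1,1) = (-1 - i, 0 - i).
A real fundamental pair from Re and Im of e^((3+3i)t)v: X_1 = e^(3t)(cos(3t)·(-1,0) + sin(3t)·(1,1)), X_2 = e^(3t)(sin(3t)·(-1,0) - cos(3t)·(1,1)).
General solution: c_1X_1 + c_2X_2.

u(t) = c_1e^(3t)sin(3t) - c_1e^(3t)cos(3t) - c_2e^(3t)sin(3t) - c_2e^(3t)cos(3t), v(t) = c_1e^(3t)sin(3t) - c_2e^(3t)cos(3t)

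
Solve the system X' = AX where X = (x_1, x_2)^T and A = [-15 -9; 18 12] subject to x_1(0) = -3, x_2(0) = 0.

Coefficient matrix A = [[-15, -9], [18, 12]].
Characteristic polynomial det(A - λI) = λ^2 + 3λ - 18 = 0.
Eigenvalues λ = 3, -6.
For λ=3: (A-λI) row 1 is [-18, -9], so an eigenvector is (1, -2).
For λ=-6: (A-λI) row 1 is [-9, -9], so an eigenvector is (1, -1).
General solution: c_1e^(3t)(1,-2) + c_2e^(-6t)(1,-1).
Applying x_1(0)=-3, x_2(0)=0 gives c_1=3, c_2=-6.

x_1(t) = 3e^(3t) - 6e^(-6t), x_2(t) = -6e^(3t) + 6e^(-6t)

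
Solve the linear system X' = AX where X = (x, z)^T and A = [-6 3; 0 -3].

Coefficient matrix A = [[-6, 3], [0, -3]].
Characteristic polynomial det(A - λI) = λ^2 + 9λ + 18 = 0.
Eigenvalues λ = -3, -6.
For λ=-3: (A-λI) row 1 is [-3, 3], so an eigenvector is (-1, -1).
For λ=-6: (A-λI) row 1 is [0, 3], so an eigenvector is (1, 0).
General solution: C_1e^(-3t)(-1,-1) + C_2e^(-6t)(1,0).

x(t) = -C_1e^(-3t) + C_2e^(-6t), z(t) = -C_1e^(-3t)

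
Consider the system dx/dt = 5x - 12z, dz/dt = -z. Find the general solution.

Coefficient matrix A = [[5, -12], [0, -1]].
Characteristic polynomial det(A - λI) = λ^2 - 4λ - 5 = 0.
Eigenvalues λ = -1, 5.
For λ=-1: (A-λI) row 1 is [6, -12], so an eigenvector is (2, 1).
For λ=5: (A-λI) row 1 is [0, -12], so an eigenvector is (-1, 0).
General solution: c_1e^(-t)(2,1) + c_2e^(5t)(-1,0).

x(t) = 2c_1e^(-t) - c_2e^(5t), z(t) = c_1e^(-t)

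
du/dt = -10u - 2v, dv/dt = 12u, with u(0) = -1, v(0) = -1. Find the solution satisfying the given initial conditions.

u(t) = 3e^(-4t) - 4e^(-6t), v(t) = -9e^(-4t) + 8e^(-6t)

Coefficient matrix A = [[-10, -2], [12, 0]].
Characteristic polynomial det(A - λI) = λ^2 + 10λ + 24 = 0.
Eigenvalues λ = -4, -6.
For λ=-4: (A-λI) row 1 is [-6, -2], so an eigenvector is (1, -3).
For λ=-6: (A-λI) row 1 is [-4, -2], so an eigenvector is (1, -2).
General solution: C_1e^(-4t)(1,-3) + C_2e^(-6t)(1,-2).
Applying u(0)=-1, v(0)=-1 gives C_1=3, C_2=-4.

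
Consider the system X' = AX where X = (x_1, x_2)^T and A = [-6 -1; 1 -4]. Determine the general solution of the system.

Coefficient matrix A = [[-6, -1], [1, -4]].
Characteristic polynomial det(A - λI) = λ^2 + 10λ + 25 = 0.
Single eigenvalue λ = -5 with algebraic multiplicity 2.
Eigenvector v = (-1,1); generalized eigenvector w with (A-λI)w=v is (-2,3).
General solution: e^(-5t)[K_1·v + K_2·(t·v + w)].

x_1(t) = -K_1e^(-5t) - K_2te^(-5t) - 2K_2e^(-5t), x_2(t) = K_1e^(-5t) + K_2te^(-5t) + 3K_2e^(-5t)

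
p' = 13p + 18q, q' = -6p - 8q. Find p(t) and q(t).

Coefficient matrix A = [[13, 18], [-6, -8]].
Characteristic polynomial det(A - λI) = λ^2 - 5λ + 4 = 0.
Eigenvalues λ = 4, 1.
For λ=4: (A-λI) row 1 is [9, 18], so an eigenvector is (-2, 1).
For λ=1: (A-λI) row 1 is [12, 18], so an eigenvector is (-3, 2).
General solution: C_1e^(4t)(-2,1) + C_2e^(t)(-3,2).

p(t) = -2C_1e^(4t) - 3C_2e^(t), q(t) = C_1e^(4t) + 2C_2e^(t)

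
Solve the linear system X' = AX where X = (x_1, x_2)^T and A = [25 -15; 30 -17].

Coefficient matrix A = [[25, -15], [30, -17]].
Characteristic polynomial det(A - λI) = λ^2 - 8λ + 25 = 0.
Eigenvalues λ = 4 ± 3i (complex conjugate pair).
For λ=4+3i: an eigenvector is (1,1) - i(2,3) = (1 - 2i, 1 - 3i).
A real fundamental pair from Re and Im of e^((4+3i)t)v: X_1 = e^(4t)(cos(3t)·(1,1) + sin(3t)·(2,3)), X_2 = e^(4t)(sin(3t)·(1,1) - cos(3t)·(2,3)).
General solution: K_1X_1 + K_2X_2.

x_1(t) = 2K_1e^(4t)sin(3t) + K_1e^(4t)cos(3t) + K_2e^(4t)sin(3t) - 2K_2e^(4t)cos(3t), x_2(t) = 3K_1e^(4t)sin(3t) + K_1e^(4t)cos(3t) + K_2e^(4t)sin(3t) - 3K_2e^(4t)cos(3t)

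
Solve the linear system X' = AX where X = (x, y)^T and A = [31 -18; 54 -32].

x(t) = -C_1e^(-5t) - 2C_2e^(4t), y(t) = -2C_1e^(-5t) - 3C_2e^(4t)

Coefficient matrix A = [[31, -18], [54, -32]].
Characteristic polynomial det(A - λI) = λ^2 + λ - 20 = 0.
Eigenvalues λ = -5, 4.
For λ=-5: (A-λI) row 1 is [36, -18], so an eigenvector is (-1, -2).
For λ=4: (A-λI) row 1 is [27, -18], so an eigenvector is (-2, -3).
General solution: C_1e^(-5t)(-1,-2) + C_2e^(4t)(-2,-3).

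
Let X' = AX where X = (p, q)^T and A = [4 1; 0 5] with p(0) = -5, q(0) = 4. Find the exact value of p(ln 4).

A = [[4,1],[0,5]]; eigenvalues λ = 5, 4.
Eigenvectors: (-1,-1) for λ=5, (1,0) for λ=4.
From the initial condition, c_1 = -4, c_2 = -9.
p(ln 4) = (-4)(4^5)(-1) + (-9)(4^4)(1) = 1792.

1792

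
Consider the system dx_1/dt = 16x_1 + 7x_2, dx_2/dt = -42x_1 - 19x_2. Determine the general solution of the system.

x_1(t) = c_1e^(-5t) - c_2e^(2t), x_2(t) = -3c_1e^(-5t) + 2c_2e^(2t)

Coefficient matrix A = [[16, 7], [-42, -19]].
Characteristic polynomial det(A - λI) = λ^2 + 3λ - 10 = 0.
Eigenvalues λ = -5, 2.
For λ=-5: (A-λI) row 1 is [21, 7], so an eigenvector is (1, -3).
For λ=2: (A-λI) row 1 is [14, 7], so an eigenvector is (-1, 2).
General solution: c_1e^(-5t)(1,-3) + c_2e^(2t)(-1,2).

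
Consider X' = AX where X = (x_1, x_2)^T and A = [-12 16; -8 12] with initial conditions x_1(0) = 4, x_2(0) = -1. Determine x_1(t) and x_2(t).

Coefficient matrix A = [[-12, 16], [-8, 12]].
Characteristic polynomial det(A - λI) = λ^2 - 16 = 0.
Eigenvalues λ = 4, -4.
For λ=4: (A-λI) row 1 is [-16, 16], so an eigenvector is (-1, -1).
For λ=-4: (A-λI) row 1 is [-8, 16], so an eigenvector is (-2, -1).
General solution: c_1e^(4t)(-1,-1) + c_2e^(-4t)(-2,-1).
Applying x_1(0)=4, x_2(0)=-1 gives c_1=6, c_2=-5.

x_1(t) = -6e^(4t) + 10e^(-4t), x_2(t) = -6e^(4t) + 5e^(-4t)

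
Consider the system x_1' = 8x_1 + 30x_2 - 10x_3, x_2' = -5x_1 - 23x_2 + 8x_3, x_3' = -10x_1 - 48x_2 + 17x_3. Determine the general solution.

x_1(t) = K_1e^(-2t) + 2K_2e^(3t), x_2(t) = -K_1e^(-2t) - K_2e^(3t) + K_3e^(t), x_3(t) = -2K_1e^(-2t) - 2K_2e^(3t) + 3K_3e^(t)

Coefficient matrix A = [[8, 30, -10], [-5, -23, 8], [-10, -48, 17]].
det(A - λI) = 0 gives eigenvalues λ = -2, 3, 1.
For λ=-2: eigenvector (1,-1,-2).
For λ=3: eigenvector (2,-1,-2).
For λ=1: eigenvector (0,1,3).
General solution: K_1e^(-2t)(1,-1,-2) + K_2e^(3t)(2,-1,-2) + K_3e^(t)(0,1,3).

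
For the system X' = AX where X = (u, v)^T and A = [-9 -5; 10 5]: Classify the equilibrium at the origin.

A = [[-9,-5],[10,5]]; det(A-λI) = λ^2 + 4λ + 5.
λ = -2 ± i: negative real part.

stable spiral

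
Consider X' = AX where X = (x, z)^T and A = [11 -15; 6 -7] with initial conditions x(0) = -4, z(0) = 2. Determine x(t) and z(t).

Coefficient matrix A = [[11, -15], [6, -7]].
Characteristic polynomial det(A - λI) = λ^2 - 4λ + 13 = 0.
Eigenvalues λ = 2 ± 3i (complex conjugate pair).
For λ=2+3i: an eigenvector is (-2,-1) - i(-1,-1) = (-2 + i, -1 + i).
A real fundamental pair from Re and Im of e^((2+3i)t)v: X_1 = e^(2t)(cos(3t)·(-2,-1) + sin(3t)·(-1,-1)), X_2 = e^(2t)(sin(3t)·(-2,-1) - cos(3t)·(-1,-1)).
General solution: c_1X_1 + c_2X_2.
Applying x(0)=-4, z(0)=2 gives c_1=6, c_2=8.

x(t) = -22e^(2t)sin(3t) - 4e^(2t)cos(3t), z(t) = -14e^(2t)sin(3t) + 2e^(2t)cos(3t)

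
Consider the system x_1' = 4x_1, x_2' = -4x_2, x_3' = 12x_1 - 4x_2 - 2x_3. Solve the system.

Coefficient matrix A = [[4, 0, 0], [0, -4, 0], [12, -4, -2]].
det(A - λI) = 0 gives eigenvalues λ = 4, -4, -2.
For λ=4: eigenvector (1,0,2).
For λ=-4: eigenvector (0,1,2).
For λ=-2: eigenvector (0,0,1).
General solution: c_1e^(4t)(1,0,2) + c_2e^(-4t)(0,1,2) + c_3e^(-2t)(0,0,1).

x_1(t) = c_1e^(4t), x_2(t) = c_2e^(-4t), x_3(t) = 2c_1e^(4t) + 2c_2e^(-4t) + c_3e^(-2t)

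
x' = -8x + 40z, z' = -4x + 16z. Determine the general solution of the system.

Coefficient matrix A = [[-8, 40], [-4, 16]].
Characteristic polynomial det(A - λI) = λ^2 - 8λ + 32 = 0.
Eigenvalues λ = 4 ± 4i (complex conjugate pair).
For λ=4+4i: an eigenvector is (1,0) - i(-3,-1) = (1 + 3i, 0 + i).
A real fundamental pair from Re and Im of e^((4+4i)t)v: X_1 = e^(4t)(cos(4t)·(1,0) + sin(4t)·(-3,-1)), X_2 = e^(4t)(sin(4t)·(1,0) - cos(4t)·(-3,-1)).
General solution: C_1X_1 + C_2X_2.

x(t) = -3C_1e^(4t)sin(4t) + C_1e^(4t)cos(4t) + C_2e^(4t)sin(4t) + 3C_2e^(4t)cos(4t), z(t) = -C_1e^(4t)sin(4t) + C_2e^(4t)cos(4t)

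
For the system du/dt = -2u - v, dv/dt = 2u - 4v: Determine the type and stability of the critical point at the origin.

A = [[-2,-1],[2,-4]]; det(A-λI) = λ^2 + 6λ + 10.
λ = -3 ± i: negative real part.

stable spiral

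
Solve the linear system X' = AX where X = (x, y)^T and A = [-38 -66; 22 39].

Coefficient matrix A = [[-38, -66], [22, 39]].
Characteristic polynomial det(A - λI) = λ^2 - λ - 30 = 0.
Eigenvalues λ = -5, 6.
For λ=-5: (A-λI) row 1 is [-33, -66], so an eigenvector is (-2, 1).
For λ=6: (A-λI) row 1 is [-44, -66], so an eigenvector is (3, -2).
General solution: C_1e^(-5t)(-2,1) + C_2e^(6t)(3,-2).

x(t) = -2C_1e^(-5t) + 3C_2e^(6t), y(t) = C_1e^(-5t) - 2C_2e^(6t)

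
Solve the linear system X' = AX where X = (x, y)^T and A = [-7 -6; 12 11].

Coefficient matrix A = [[-7, -6], [12, 11]].
Characteristic polynomial det(A - λI) = λ^2 - 4λ - 5 = 0.
Eigenvalues λ = 5, -1.
For λ=5: (A-λI) row 1 is [-12, -6], so an eigenvector is (-1, 2).
For λ=-1: (A-λI) row 1 is [-6, -6], so an eigenvector is (1, -1).
General solution: C_1e^(5t)(-1,2) + C_2e^(-t)(1,-1).

x(t) = -C_1e^(5t) + C_2e^(-t), y(t) = 2C_1e^(5t) - C_2e^(-t)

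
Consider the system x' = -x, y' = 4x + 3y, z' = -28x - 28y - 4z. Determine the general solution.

x(t) = c_1e^(-t), y(t) = -c_1e^(-t) + c_2e^(3t), z(t) = -4c_2e^(3t) + c_3e^(-4t)

Coefficient matrix A = [[-1, 0, 0], [4, 3, 0], [-28, -28, -4]].
det(A - λI) = 0 gives eigenvalues λ = -1, 3, -4.
For λ=-1: eigenvector (1,-1,0).
For λ=3: eigenvector (0,1,-4).
For λ=-4: eigenvector (0,0,1).
General solution: c_1e^(-t)(1,-1,0) + c_2e^(3t)(0,1,-4) + c_3e^(-4t)(0,0,1).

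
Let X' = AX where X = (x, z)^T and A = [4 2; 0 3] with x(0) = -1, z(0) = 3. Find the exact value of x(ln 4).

A = [[4,2],[0,3]]; eigenvalues λ = 4, 3.
Eigenvectors: (1,0) for λ=4, (2,-1) for λ=3.
From the initial condition, c_1 = 5, c_2 = -3.
x(ln 4) = (5)(4^4)(1) + (-3)(4^3)(2) = 896.

896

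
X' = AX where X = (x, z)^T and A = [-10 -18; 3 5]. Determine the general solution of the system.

x(t) = -2c_1e^(-t) + 3c_2e^(-4t), z(t) = c_1e^(-t) - c_2e^(-4t)

Coefficient matrix A = [[-10, -18], [3, 5]].
Characteristic polynomial det(A - λI) = λ^2 + 5λ + 4 = 0.
Eigenvalues λ = -1, -4.
For λ=-1: (A-λI) row 1 is [-9, -18], so an eigenvector is (-2, 1).
For λ=-4: (A-λI) row 1 is [-6, -18], so an eigenvector is (3, -1).
General solution: c_1e^(-t)(-2,1) + c_2e^(-4t)(3,-1).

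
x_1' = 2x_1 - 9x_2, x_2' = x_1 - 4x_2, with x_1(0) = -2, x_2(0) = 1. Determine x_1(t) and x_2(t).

Coefficient matrix A = [[2, -9], [1, -4]].
Characteristic polynomial det(A - λI) = λ^2 + 2λ + 1 = 0.
Single eigenvalue λ = -1 with algebraic multiplicity 2.
Eigenvector v = (-3,-1); generalized eigenvector w with (A-λI)w=v is (-1,0).
General solution: e^(-t)[K_1·v + K_2·(t·v + w)].
Applying x_1(0)=-2, x_2(0)=1 gives K_1=-1, K_2=5.

x_1(t) = -15te^(-t) - 2e^(-t), x_2(t) = -5te^(-t) + e^(-t)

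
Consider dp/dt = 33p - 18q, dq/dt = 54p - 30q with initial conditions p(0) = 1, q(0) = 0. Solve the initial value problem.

Coefficient matrix A = [[33, -18], [54, -30]].
Characteristic polynomial det(A - λI) = λ^2 - 3λ - 18 = 0.
Eigenvalues λ = -3, 6.
For λ=-3: (A-λI) row 1 is [36, -18], so an eigenvector is (-1, -2).
For λ=6: (A-λI) row 1 is [27, -18], so an eigenvector is (-2, -3).
General solution: K_1e^(-3t)(-1,-2) + K_2e^(6t)(-2,-3).
Applying p(0)=1, q(0)=0 gives K_1=3, K_2=-2.

p(t) = 4e^(6t) - 3e^(-3t), q(t) = 6e^(6t) - 6e^(-3t)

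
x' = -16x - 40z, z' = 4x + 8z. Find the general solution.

x(t) = -c_1e^(-4t)sin(4t) - 3c_1e^(-4t)cos(4t) - 3c_2e^(-4t)sin(4t) + c_2e^(-4t)cos(4t), z(t) = c_1e^(-4t)cos(4t) + c_2e^(-4t)sin(4t)

Coefficient matrix A = [[-16, -40], [4, 8]].
Characteristic polynomial det(A - λI) = λ^2 + 8λ + 32 = 0.
Eigenvalues λ = -4 ± 4i (complex conjugate pair).
For λ=-4+4i: an eigenvector is (-3,1) - i(-1,0) = (-3 + i, 1).
A real fundamental pair from Re and Im of e^((-4+4i)t)v: X_1 = e^(-4t)(cos(4t)·(-3,1) + sin(4t)·(-1,0)), X_2 = e^(-4t)(sin(4t)·(-3,1) - cos(4t)·(-1,0)).
General solution: c_1X_1 + c_2X_2.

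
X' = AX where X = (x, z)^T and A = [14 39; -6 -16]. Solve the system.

x(t) = 3c_1e^(-t)sin(3t) - 2c_1e^(-t)cos(3t) - 2c_2e^(-t)sin(3t) - 3c_2e^(-t)cos(3t), z(t) = -c_1e^(-t)sin(3t) + c_1e^(-t)cos(3t) + c_2e^(-t)sin(3t) + c_2e^(-t)cos(3t)

Coefficient matrix A = [[14, 39], [-6, -16]].
Characteristic polynomial det(A - λI) = λ^2 + 2λ + 10 = 0.
Eigenvalues λ = -1 ± 3i (complex conjugate pair).
For λ=-1+3i: an eigenvector is (-2,1) - i(3,-1) = (-2 - 3i, 1 + i).
A real fundamental pair from Re and Im of e^((-1+3i)t)v: X_1 = e^(-t)(cos(3t)·(-2,1) + sin(3t)·(3,-1)), X_2 = e^(-t)(sin(3t)·(-2,1) - cos(3t)·(3,-1)).
General solution: c_1X_1 + c_2X_2.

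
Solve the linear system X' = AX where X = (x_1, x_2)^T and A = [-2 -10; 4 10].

x_1(t) = C_1e^(4t)sin(2t) - 2C_1e^(4t)cos(2t) - 2C_2e^(4t)sin(2t) - C_2e^(4t)cos(2t), x_2(t) = -C_1e^(4t)sin(2t) + C_1e^(4t)cos(2t) + C_2e^(4t)sin(2t) + C_2e^(4t)cos(2t)

Coefficient matrix A = [[-2, -10], [4, 10]].
Characteristic polynomial det(A - λI) = λ^2 - 8λ + 20 = 0.
Eigenvalues λ = 4 ± 2i (complex conjugate pair).
For λ=4+2i: an eigenvector is (-2,1) - i(1,-1) = (-2 - i, 1 + i).
A real fundamental pair from Re and Im of e^((4+2i)t)v: X_1 = e^(4t)(cos(2t)·(-2,1) + sin(2t)·(1,-1)), X_2 = e^(4t)(sin(2t)·(-2,1) - cos(2t)·(1,-1)).
General solution: C_1X_1 + C_2X_2.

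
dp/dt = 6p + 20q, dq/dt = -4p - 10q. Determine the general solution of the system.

Coefficient matrix A = [[6, 20], [-4, -10]].
Characteristic polynomial det(A - λI) = λ^2 + 4λ + 20 = 0.
Eigenvalues λ = -2 ± 4i (complex conjugate pair).
For λ=-2+4i: an eigenvector is (1,0) - i(2,-1) = (1 - 2i, 0 + i).
A real fundamental pair from Re and Im of e^((-2+4i)t)v: X_1 = e^(-2t)(cos(4t)·(1,0) + sin(4t)·(2,-1)), X_2 = e^(-2t)(sin(4t)·(1,0) - cos(4t)·(2,-1)).
General solution: C_1X_1 + C_2X_2.

p(t) = 2C_1e^(-2t)sin(4t) + C_1e^(-2t)cos(4t) + C_2e^(-2t)sin(4t) - 2C_2e^(-2t)cos(4t), q(t) = -C_1e^(-2t)sin(4t) + C_2e^(-2t)cos(4t)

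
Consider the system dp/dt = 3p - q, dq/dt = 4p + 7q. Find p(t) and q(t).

Coefficient matrix A = [[3, -1], [4, 7]].
Characteristic polynomial det(A - λI) = λ^2 - 10λ + 25 = 0.
Single eigenvalue λ = 5 with algebraic multiplicity 2.
Eigenvector v = (1,-2); generalized eigenvector w with (A-λI)w=v is (-1,1).
General solution: e^(5t)[c_1·v + c_2·(t·v + w)].

p(t) = c_1e^(5t) + c_2te^(5t) - c_2e^(5t), q(t) = -2c_1e^(5t) - 2c_2te^(5t) + c_2e^(5t)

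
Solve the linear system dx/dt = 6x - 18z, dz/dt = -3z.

Coefficient matrix A = [[6, -18], [0, -3]].
Characteristic polynomial det(A - λI) = λ^2 - 3λ - 18 = 0.
Eigenvalues λ = 6, -3.
For λ=6: (A-λI) row 1 is [0, -18], so an eigenvector is (-1, 0).
For λ=-3: (A-λI) row 1 is [9, -18], so an eigenvector is (-2, -1).
General solution: c_1e^(6t)(-1,0) + c_2e^(-3t)(-2,-1).

x(t) = -c_1e^(6t) - 2c_2e^(-3t), z(t) = -c_2e^(-3t)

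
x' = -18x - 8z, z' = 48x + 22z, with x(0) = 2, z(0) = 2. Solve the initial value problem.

Coefficient matrix A = [[-18, -8], [48, 22]].
Characteristic polynomial det(A - λI) = λ^2 - 4λ - 12 = 0.
Eigenvalues λ = 6, -2.
For λ=6: (A-λI) row 1 is [-24, -8], so an eigenvector is (-1, 3).
For λ=-2: (A-λI) row 1 is [-16, -8], so an eigenvector is (-1, 2).
General solution: C_1e^(6t)(-1,3) + C_2e^(-2t)(-1,2).
Applying x(0)=2, z(0)=2 gives C_1=6, C_2=-8.

x(t) = -6e^(6t) + 8e^(-2t), z(t) = 18e^(6t) - 16e^(-2t)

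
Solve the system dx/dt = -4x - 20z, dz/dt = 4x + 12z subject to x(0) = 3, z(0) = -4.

x(t) = 14e^(4t)sin(4t) + 3e^(4t)cos(4t), z(t) = -5e^(4t)sin(4t) - 4e^(4t)cos(4t)

Coefficient matrix A = [[-4, -20], [4, 12]].
Characteristic polynomial det(A - λI) = λ^2 - 8λ + 32 = 0.
Eigenvalues λ = 4 ± 4i (complex conjugate pair).
For λ=4+4i: an eigenvector is (2,-1) - i(1,0) = (2 - i, -1).
A real fundamental pair from Re and Im of e^((4+4i)t)v: X_1 = e^(4t)(cos(4t)·(2,-1) + sin(4t)·(1,0)), X_2 = e^(4t)(sin(4t)·(2,-1) - cos(4t)·(1,0)).
General solution: K_1X_1 + K_2X_2.
Applying x(0)=3, z(0)=-4 gives K_1=4, K_2=5.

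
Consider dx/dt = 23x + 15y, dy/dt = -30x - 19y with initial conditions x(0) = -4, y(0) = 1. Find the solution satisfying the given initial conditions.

Coefficient matrix A = [[23, 15], [-30, -19]].
Characteristic polynomial det(A - λI) = λ^2 - 4λ + 13 = 0.
Eigenvalues λ = 2 ± 3i (complex conjugate pair).
For λ=2+3i: an eigenvector is (-1,1) - i(-2,3) = (-1 + 2i, 1 - 3i).
A real fundamental pair from Re and Im of e^((2+3i)t)v: X_1 = e^(2t)(cos(3t)·(-1,1) + sin(3t)·(-2,3)), X_2 = e^(2t)(sin(3t)·(-1,1) - cos(3t)·(-2,3)).
General solution: C_1X_1 + C_2X_2.
Applying x(0)=-4, y(0)=1 gives C_1=10, C_2=3.

x(t) = -23e^(2t)sin(3t) - 4e^(2t)cos(3t), y(t) = 33e^(2t)sin(3t) + e^(2t)cos(3t)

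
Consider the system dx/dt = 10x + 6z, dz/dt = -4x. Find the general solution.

Coefficient matrix A = [[10, 6], [-4, 0]].
Characteristic polynomial det(A - λI) = λ^2 - 10λ + 24 = 0.
Eigenvalues λ = 6, 4.
For λ=6: (A-λI) row 1 is [4, 6], so an eigenvector is (-3, 2).
For λ=4: (A-λI) row 1 is [6, 6], so an eigenvector is (1, -1).
General solution: C_1e^(6t)(-3,2) + C_2e^(4t)(1,-1).

x(t) = -3C_1e^(6t) + C_2e^(4t), z(t) = 2C_1e^(6t) - C_2e^(4t)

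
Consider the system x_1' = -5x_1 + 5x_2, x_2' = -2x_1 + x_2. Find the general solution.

x_1(t) = 2c_1e^(-2t)sin(t) + c_1e^(-2t)cos(t) + c_2e^(-2t)sin(t) - 2c_2e^(-2t)cos(t), x_2(t) = c_1e^(-2t)sin(t) + c_1e^(-2t)cos(t) + c_2e^(-2t)sin(t) - c_2e^(-2t)cos(t)

Coefficient matrix A = [[-5, 5], [-2, 1]].
Characteristic polynomial det(A - λI) = λ^2 + 4λ + 5 = 0.
Eigenvalues λ = -2 ± i (complex conjugate pair).
For λ=-2+i: an eigenvector is (1,1) - i(2,1) = (1 - 2i, 1 - i).
A real fundamental pair from Re and Im of e^((-2+i)t)v: X_1 = e^(-2t)(cos(t)·(1,1) + sin(t)·(2,1)), X_2 = e^(-2t)(sin(t)·(1,1) - cos(t)·(2,1)).
General solution: c_1X_1 + c_2X_2.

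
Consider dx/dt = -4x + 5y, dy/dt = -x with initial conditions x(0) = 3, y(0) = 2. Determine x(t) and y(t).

Coefficient matrix A = [[-4, 5], [-1, 0]].
Characteristic polynomial det(A - λI) = λ^2 + 4λ + 5 = 0.
Eigenvalues λ = -2 ± i (complex conjugate pair).
For λ=-2+i: an eigenvector is (2,1) - i(1,0) = (2 - i, 1).
A real fundamental pair from Re and Im of e^((-2+i)t)v: X_1 = e^(-2t)(cos(t)·(2,1) + sin(t)·(1,0)), X_2 = e^(-2t)(sin(t)·(2,1) - cos(t)·(1,0)).
General solution: C_1X_1 + C_2X_2.
Applying x(0)=3, y(0)=2 gives C_1=2, C_2=1.

x(t) = 4e^(-2t)sin(t) + 3e^(-2t)cos(t), y(t) = e^(-2t)sin(t) + 2e^(-2t)cos(t)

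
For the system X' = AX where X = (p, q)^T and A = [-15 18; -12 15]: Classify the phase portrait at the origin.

saddle

A = [[-15,18],[-12,15]]; det(A-λI) = λ^2 - 9.
λ = -3, 3: opposite signs.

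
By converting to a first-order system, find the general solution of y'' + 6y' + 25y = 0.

Let x_1 = y, x_2 = y'. Then x_1' = x_2 and x_2' = -25x_1 - 6x_2.
A = [[0,1],[-25,-6]]; det(A-λI) = λ^2 + 6λ + 25.
Eigenvalues λ = -3 ± 4i.

y(t) = C_1e^(-3t)cos(4t) + C_2e^(-3t)sin(4t)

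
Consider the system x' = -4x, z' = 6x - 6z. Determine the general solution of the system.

Coefficient matrix A = [[-4, 0], [6, -6]].
Characteristic polynomial det(A - λI) = λ^2 + 10λ + 24 = 0.
Eigenvalues λ = -6, -4.
For λ=-6: (A-λI) row 1 is [2, 0], so an eigenvector is (0, -1).
For λ=-4: (A-λI) row 2 is [6, -2], so an eigenvector is (-1, -3).
General solution: c_1e^(-6t)(0,-1) + c_2e^(-4t)(-1,-3).

x(t) = -c_2e^(-4t), z(t) = -c_1e^(-6t) - 3c_2e^(-4t)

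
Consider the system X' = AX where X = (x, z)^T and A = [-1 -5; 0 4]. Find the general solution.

x(t) = c_1e^(-t) + c_2e^(4t), z(t) = -c_2e^(4t)

Coefficient matrix A = [[-1, -5], [0, 4]].
Characteristic polynomial det(A - λI) = λ^2 - 3λ - 4 = 0.
Eigenvalues λ = -1, 4.
For λ=-1: (A-λI) row 1 is [0, -5], so an eigenvector is (1, 0).
For λ=4: (A-λI) row 1 is [-5, -5], so an eigenvector is (1, -1).
General solution: c_1e^(-t)(1,0) + c_2e^(4t)(1,-1).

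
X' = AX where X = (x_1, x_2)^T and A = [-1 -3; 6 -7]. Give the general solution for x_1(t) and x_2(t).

Coefficient matrix A = [[-1, -3], [6, -7]].
Characteristic polynomial det(A - λI) = λ^2 + 8λ + 25 = 0.
Eigenvalues λ = -4 ± 3i (complex conjugate pair).
For λ=-4+3i: an eigenvector is (0,-1) - i(1,1) = (0 - i, -1 - i).
A real fundamental pair from Re and Im of e^((-4+3i)t)v: X_1 = e^(-4t)(cos(3t)·(0,-1) + sin(3t)·(1,1)), X_2 = e^(-4t)(sin(3t)·(0,-1) - cos(3t)·(1,1)).
General solution: K_1X_1 + K_2X_2.

x_1(t) = K_1e^(-4t)sin(3t) - K_2e^(-4t)cos(3t), x_2(t) = K_1e^(-4t)sin(3t) - K_1e^(-4t)cos(3t) - K_2e^(-4t)sin(3t) - K_2e^(-4t)cos(3t)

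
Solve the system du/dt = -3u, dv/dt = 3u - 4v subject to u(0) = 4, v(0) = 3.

u(t) = 4e^(-3t), v(t) = 12e^(-3t) - 9e^(-4t)

Coefficient matrix A = [[-3, 0], [3, -4]].
Characteristic polynomial det(A - λI) = λ^2 + 7λ + 12 = 0.
Eigenvalues λ = -4, -3.
For λ=-4: (A-λI) row 1 is [1, 0], so an eigenvector is (0, -1).
For λ=-3: (A-λI) row 2 is [3, -1], so an eigenvector is (1, 3).
General solution: K_1e^(-4t)(0,-1) + K_2e^(-3t)(1,3).
Applying u(0)=4, v(0)=3 gives K_1=9, K_2=4.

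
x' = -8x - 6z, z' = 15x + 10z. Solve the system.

x(t) = -c_1e^(t)sin(3t) - c_1e^(t)cos(3t) - c_2e^(t)sin(3t) + c_2e^(t)cos(3t), z(t) = c_1e^(t)sin(3t) + 2c_1e^(t)cos(3t) + 2c_2e^(t)sin(3t) - c_2e^(t)cos(3t)

Coefficient matrix A = [[-8, -6], [15, 10]].
Characteristic polynomial det(A - λI) = λ^2 - 2λ + 10 = 0.
Eigenvalues λ = 1 ± 3i (complex conjugate pair).
For λ=1+3i: an eigenvector is (-1,2) - i(-1,1) = (-1 + i, 2 - i).
A real fundamental pair from Re and Im of e^((1+3i)t)v: X_1 = e^(t)(cos(3t)·(-1,2) + sin(3t)·(-1,1)), X_2 = e^(t)(sin(3t)·(-1,2) - cos(3t)·(-1,1)).
General solution: c_1X_1 + c_2X_2.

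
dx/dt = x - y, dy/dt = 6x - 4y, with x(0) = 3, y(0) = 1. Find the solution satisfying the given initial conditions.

x(t) = 8e^(-t) - 5e^(-2t), y(t) = 16e^(-t) - 15e^(-2t)

Coefficient matrix A = [[1, -1], [6, -4]].
Characteristic polynomial det(A - λI) = λ^2 + 3λ + 2 = 0.
Eigenvalues λ = -1, -2.
For λ=-1: (A-λI) row 1 is [2, -1], so an eigenvector is (-1, -2).
For λ=-2: (A-λI) row 1 is [3, -1], so an eigenvector is (1, 3).
General solution: K_1e^(-t)(-1,-2) + K_2e^(-2t)(1,3).
Applying x(0)=3, y(0)=1 gives K_1=-8, K_2=-5.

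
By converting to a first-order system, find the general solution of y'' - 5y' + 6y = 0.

Let x_1 = y, x_2 = y'. Then x_1' = x_2 and x_2' = -6x_1 + 5x_2.
A = [[0,1],[-6,5]]; det(A-λI) = λ^2 - 5λ + 6.
Eigenvalues λ = 2, 3 with eigenvectors (1,2), (1,3).

y(t) = c_1e^(2t) + c_2e^(3t)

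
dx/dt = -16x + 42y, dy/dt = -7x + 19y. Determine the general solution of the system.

x(t) = -3C_1e^(-2t) - 2C_2e^(5t), y(t) = -C_1e^(-2t) - C_2e^(5t)

Coefficient matrix A = [[-16, 42], [-7, 19]].
Characteristic polynomial det(A - λI) = λ^2 - 3λ - 10 = 0.
Eigenvalues λ = -2, 5.
For λ=-2: (A-λI) row 1 is [-14, 42], so an eigenvector is (-3, -1).
For λ=5: (A-λI) row 1 is [-21, 42], so an eigenvector is (-2, -1).
General solution: C_1e^(-2t)(-3,-1) + C_2e^(5t)(-2,-1).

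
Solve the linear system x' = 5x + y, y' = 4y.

x(t) = C_1e^(4t) - C_2e^(5t), y(t) = -C_1e^(4t)

Coefficient matrix A = [[5, 1], [0, 4]].
Characteristic polynomial det(A - λI) = λ^2 - 9λ + 20 = 0.
Eigenvalues λ = 4, 5.
For λ=4: (A-λI) row 1 is [1, 1], so an eigenvector is (1, -1).
For λ=5: (A-λI) row 1 is [0, 1], so an eigenvector is (-1, 0).
General solution: C_1e^(4t)(1,-1) + C_2e^(5t)(-1,0).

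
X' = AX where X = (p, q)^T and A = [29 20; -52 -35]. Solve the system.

Coefficient matrix A = [[29, 20], [-52, -35]].
Characteristic polynomial det(A - λI) = λ^2 + 6λ + 25 = 0.
Eigenvalues λ = -3 ± 4i (complex conjugate pair).
For λ=-3+4i: an eigenvector is (-2,3) - i(-1,2) = (-2 + i, 3 - 2i).
A real fundamental pair from Re and Im of e^((-3+4i)t)v: X_1 = e^(-3t)(cos(4t)·(-2,3) + sin(4t)·(-1,2)), X_2 = e^(-3t)(sin(4t)·(-2,3) - cos(4t)·(-1,2)).
General solution: C_1X_1 + C_2X_2.

p(t) = -C_1e^(-3t)sin(4t) - 2C_1e^(-3t)cos(4t) - 2C_2e^(-3t)sin(4t) + C_2e^(-3t)cos(4t), q(t) = 2C_1e^(-3t)sin(4t) + 3C_1e^(-3t)cos(4t) + 3C_2e^(-3t)sin(4t) - 2C_2e^(-3t)cos(4t)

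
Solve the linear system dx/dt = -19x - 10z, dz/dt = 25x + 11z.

x(t) = c_1e^(-4t)sin(5t) - c_1e^(-4t)cos(5t) - c_2e^(-4t)sin(5t) - c_2e^(-4t)cos(5t), z(t) = -2c_1e^(-4t)sin(5t) + c_1e^(-4t)cos(5t) + c_2e^(-4t)sin(5t) + 2c_2e^(-4t)cos(5t)

Coefficient matrix A = [[-19, -10], [25, 11]].
Characteristic polynomial det(A - λI) = λ^2 + 8λ + 41 = 0.
Eigenvalues λ = -4 ± 5i (complex conjugate pair).
For λ=-4+5i: an eigenvector is (-1,1) - i(1,-2) = (-1 - i, 1 + 2i).
A real fundamental pair from Re and Im of e^((-4+5i)t)v: X_1 = e^(-4t)(cos(5t)·(-1,1) + sin(5t)·(1,-2)), X_2 = e^(-4t)(sin(5t)·(-1,1) - cos(5t)·(1,-2)).
General solution: c_1X_1 + c_2X_2.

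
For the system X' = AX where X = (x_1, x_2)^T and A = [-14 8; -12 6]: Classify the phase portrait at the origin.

A = [[-14,8],[-12,6]]; det(A-λI) = λ^2 + 8λ + 12.
λ = -6, -2: both negative.

stable node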